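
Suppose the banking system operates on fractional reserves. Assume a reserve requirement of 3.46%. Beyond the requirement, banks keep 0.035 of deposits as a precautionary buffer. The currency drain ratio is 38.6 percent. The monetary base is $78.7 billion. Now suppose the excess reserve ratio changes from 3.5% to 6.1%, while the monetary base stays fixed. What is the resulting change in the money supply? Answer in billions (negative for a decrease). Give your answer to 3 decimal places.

Initially m₁ = (1 + 0.386) / (0.0346 + 0.035 + 0.386) ≈ 3.042142, so M₁ = 3.042142 × 78.7 ≈ 239.4166 billion.
After the change m₂ = (1 + 0.386) / (0.0346 + 0.061 + 0.386) ≈ 2.877907, so M₂ = 2.877907 × 78.7 ≈ 226.4913 billion.
ΔM = M₂ − M₁ = 226.4913 − 239.4166 = -12.9253 billion.

-12.925 billion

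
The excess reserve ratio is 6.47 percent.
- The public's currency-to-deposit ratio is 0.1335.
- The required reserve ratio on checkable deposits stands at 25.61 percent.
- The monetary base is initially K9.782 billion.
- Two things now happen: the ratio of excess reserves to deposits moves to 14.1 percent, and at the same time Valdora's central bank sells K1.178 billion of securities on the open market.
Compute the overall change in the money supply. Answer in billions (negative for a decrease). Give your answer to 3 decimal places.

-6.026 billion

Before: m₁ = (1 + 0.1335) / (0.2561 + 0.0647 + 0.1335) ≈ 2.49505, MB₁ = 9.782, so M₁ = 2.49505 × 9.782 ≈ 24.4066 billion.
After: m₂ = (1 + 0.1335) / (0.2561 + 0.141 + 0.1335) ≈ 2.13626, MB₂ = 9.782 − 1.178 = 8.604, so M₂ = 2.13626 × 8.604 ≈ 18.3804 billion.
ΔM = M₂ − M₁ = 18.3804 − 24.4066 = -6.0262 billion.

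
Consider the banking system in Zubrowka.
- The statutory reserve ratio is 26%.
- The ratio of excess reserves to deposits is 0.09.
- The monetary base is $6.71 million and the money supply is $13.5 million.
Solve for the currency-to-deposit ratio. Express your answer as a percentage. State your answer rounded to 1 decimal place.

Using m = M/MB = 13.5/6.71 ≈ 2.011923. From m = (1 + c)/(c + rr + e), rearranging gives 1 + c = m·(c + rr + e), so c·(1 − m) = m·(rr + e) − 1.
Hence c = [m·(rr + e) − 1]/(1 − m) = [2.011923 × (0.26 + 0.09) − 1] / (1 − 2.011923) ≈ 0.292341.

29.2%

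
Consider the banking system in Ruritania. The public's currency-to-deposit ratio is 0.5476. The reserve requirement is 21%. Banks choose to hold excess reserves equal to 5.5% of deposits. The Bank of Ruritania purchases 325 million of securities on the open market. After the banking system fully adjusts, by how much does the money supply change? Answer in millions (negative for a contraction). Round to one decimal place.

The money multiplier is m = (1 + c) / (rr + e + c) = (1 + 0.5476) / (0.21 + 0.055 + 0.5476) ≈ 1.90450.
The purchase adds 325 million of base, so ΔM = m × ΔMB = 1.90450 × (+325) = 618.9625 million.

619.0 million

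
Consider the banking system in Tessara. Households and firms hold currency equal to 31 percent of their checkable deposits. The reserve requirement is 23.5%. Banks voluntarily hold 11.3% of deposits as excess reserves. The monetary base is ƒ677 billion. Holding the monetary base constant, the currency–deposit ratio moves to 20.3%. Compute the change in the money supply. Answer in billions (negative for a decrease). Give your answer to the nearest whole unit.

ƒ130 billion

Initially m₁ = (1 + 0.31) / (0.235 + 0.113 + 0.31) ≈ 1.9909, so M₁ = 1.9909 × 677 = 1347.8393 billion.
After the change m₂ = (1 + 0.203) / (0.235 + 0.113 + 0.203) ≈ 2.1833, so M₂ = 2.1833 × 677 = 1478.0941 billion.
ΔM = M₂ − M₁ = 1478.0941 − 1347.8393 = 130.2548 billion.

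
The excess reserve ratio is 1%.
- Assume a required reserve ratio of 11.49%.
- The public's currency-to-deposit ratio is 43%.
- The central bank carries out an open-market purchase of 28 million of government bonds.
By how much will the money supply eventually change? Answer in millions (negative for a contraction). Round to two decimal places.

The money multiplier is m = (1 + c) / (rr + e + c) = (1 + 0.43) / (0.1149 + 0.01 + 0.43) ≈ 2.57704.
The purchase adds 28 million of base, so ΔM = m × ΔMB = 2.57704 × (+28) ≈ 72.1571 million.

72.16 million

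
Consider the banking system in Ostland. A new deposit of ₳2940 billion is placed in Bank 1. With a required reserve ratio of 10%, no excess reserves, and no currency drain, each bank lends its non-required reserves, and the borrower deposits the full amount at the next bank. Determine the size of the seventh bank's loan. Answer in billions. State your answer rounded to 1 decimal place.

Each bank lends a fraction (1 − rr) = 0.9000 of the deposit it receives, so Bank 7 receives 2940·0.9000^6 and lends 2940·0.9000^7 ≈ 1406.1929 billion.

₳1406.2 billion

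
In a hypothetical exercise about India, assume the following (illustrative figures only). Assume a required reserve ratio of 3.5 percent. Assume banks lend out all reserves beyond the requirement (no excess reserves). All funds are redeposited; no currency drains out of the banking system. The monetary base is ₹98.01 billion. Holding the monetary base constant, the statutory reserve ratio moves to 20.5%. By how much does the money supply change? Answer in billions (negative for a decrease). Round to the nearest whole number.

-2322 billion

Initially m₁ = 1 / (0.035) ≈ 28.5714, so M₁ = 28.5714 × 98.01 ≈ 2800.2829 billion.
After the change m₂ = 1 / (0.205) ≈ 4.8780, so M₂ = 4.8780 × 98.01 ≈ 478.0928 billion.
ΔM = M₂ − M₁ = 478.0928 − 2800.2829 = -2322.1901 billion.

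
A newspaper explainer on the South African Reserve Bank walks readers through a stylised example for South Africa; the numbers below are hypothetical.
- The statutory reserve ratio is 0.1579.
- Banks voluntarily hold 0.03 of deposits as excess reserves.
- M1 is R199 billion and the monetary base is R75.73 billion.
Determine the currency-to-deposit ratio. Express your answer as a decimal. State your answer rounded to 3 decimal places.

Using m = M/MB = 199/75.73 ≈ 2.627757. From m = (1 + c)/(c + rr + e), rearranging gives 1 + c = m·(c + rr + e), so c·(1 − m) = m·(rr + e) − 1.
Hence c = [m·(rr + e) − 1]/(1 − m) = [2.627757 × (0.1579 + 0.03) − 1] / (1 − 2.627757) ≈ 0.311007.

0.311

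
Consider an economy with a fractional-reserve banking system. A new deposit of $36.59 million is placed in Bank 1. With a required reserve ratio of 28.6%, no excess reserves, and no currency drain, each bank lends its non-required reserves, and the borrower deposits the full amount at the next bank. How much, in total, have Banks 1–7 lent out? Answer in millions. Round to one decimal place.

$82.7 million

Bank i lends (1 − rr)^i of the original deposit: Bank 1 lends 36.59·0.7140 ≈ 26.1253, Bank 2 lends 36.59·0.7140² ≈ 18.6534, and so on.
Summing a geometric series: total = 36.59·[0.7140·(1 − 0.7140^7) / (1 − 0.7140)] ≈ 82.7057 million.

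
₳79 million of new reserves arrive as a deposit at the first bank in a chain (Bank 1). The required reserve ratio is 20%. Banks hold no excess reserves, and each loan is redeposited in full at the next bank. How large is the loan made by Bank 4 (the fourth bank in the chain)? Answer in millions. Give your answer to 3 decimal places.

Each bank lends a fraction (1 − rr) = 0.8000 of the deposit it receives, so Bank 4 receives 79·0.8000^3 and lends 79·0.8000^4 = 32.3584 million.

₳32.358 million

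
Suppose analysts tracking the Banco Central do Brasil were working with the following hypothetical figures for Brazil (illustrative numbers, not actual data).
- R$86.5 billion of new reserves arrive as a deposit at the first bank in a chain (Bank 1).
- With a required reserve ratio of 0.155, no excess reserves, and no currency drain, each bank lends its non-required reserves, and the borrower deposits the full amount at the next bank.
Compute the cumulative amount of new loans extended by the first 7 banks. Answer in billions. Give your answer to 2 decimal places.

R$326.51 billion

Bank i lends (1 − rr)^i of the original deposit: Bank 1 lends 86.5·0.8450 = 73.0925, Bank 2 lends 86.5·0.8450² ≈ 61.7632, and so on.
Summing a geometric series: total = 86.5·[0.8450·(1 − 0.8450^7) / (1 − 0.8450)] ≈ 326.5077 billion.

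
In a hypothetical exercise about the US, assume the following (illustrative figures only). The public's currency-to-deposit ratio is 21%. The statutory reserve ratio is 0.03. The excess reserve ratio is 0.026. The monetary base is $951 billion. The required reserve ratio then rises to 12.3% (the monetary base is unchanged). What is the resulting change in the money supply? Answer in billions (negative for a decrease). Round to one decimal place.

Initially m₁ = (1 + 0.21) / (0.03 + 0.026 + 0.21) ≈ 4.54887, so M₁ = 4.54887 × 951 ≈ 4325.9754 billion.
After the change m₂ = (1 + 0.21) / (0.123 + 0.026 + 0.21) ≈ 3.37047, so M₂ = 3.37047 × 951 ≈ 3205.317 billion.
ΔM = M₂ − M₁ = 3205.317 − 4325.9754 = -1120.6584 billion.

-1120.7 billion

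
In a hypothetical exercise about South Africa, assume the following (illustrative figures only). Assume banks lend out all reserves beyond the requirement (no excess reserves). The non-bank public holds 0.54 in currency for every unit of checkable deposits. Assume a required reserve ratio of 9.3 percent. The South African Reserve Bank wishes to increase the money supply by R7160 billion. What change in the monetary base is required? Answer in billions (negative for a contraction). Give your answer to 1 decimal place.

The money multiplier is m = (1 + c) / (rr + c) = (1 + 0.54) / (0.093 + 0.54) ≈ 2.432859.
ΔMB = ΔM / m = (+7160) / 2.432859 ≈ 2943.0394 billion.

R2943.0 billion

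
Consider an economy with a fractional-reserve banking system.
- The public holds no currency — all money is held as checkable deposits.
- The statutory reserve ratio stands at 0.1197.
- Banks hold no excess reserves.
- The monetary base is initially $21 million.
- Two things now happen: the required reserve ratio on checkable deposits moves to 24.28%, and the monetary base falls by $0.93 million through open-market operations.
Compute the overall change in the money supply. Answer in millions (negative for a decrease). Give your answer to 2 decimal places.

-92.78 million

Before: m₁ = 1 / (0.1197) ≈ 8.35422, MB₁ = 21, so M₁ = 8.35422 × 21 ≈ 175.4386 million.
After: m₂ = 1 / (0.2428) ≈ 4.11862, MB₂ = 21 − 0.93 = 20.07, so M₂ = 4.11862 × 20.07 ≈ 82.6607 million.
ΔM = M₂ − M₁ = 82.6607 − 175.4386 = -92.7779 million.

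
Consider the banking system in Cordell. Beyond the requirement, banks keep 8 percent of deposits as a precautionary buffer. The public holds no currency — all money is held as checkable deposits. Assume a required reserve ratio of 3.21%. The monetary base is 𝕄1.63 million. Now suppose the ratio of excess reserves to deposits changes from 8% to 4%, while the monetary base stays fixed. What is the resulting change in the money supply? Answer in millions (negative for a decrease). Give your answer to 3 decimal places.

𝕄8.067 million

Initially m₁ = 1 / (0.0321 + 0.08) ≈ 8.92061, so M₁ = 8.92061 × 1.63 ≈ 14.5406 million.
After the change m₂ = 1 / (0.0321 + 0.04) ≈ 13.86963, so M₂ = 13.86963 × 1.63 ≈ 22.6075 million.
ΔM = M₂ − M₁ = 22.6075 − 14.5406 = 8.0669 million.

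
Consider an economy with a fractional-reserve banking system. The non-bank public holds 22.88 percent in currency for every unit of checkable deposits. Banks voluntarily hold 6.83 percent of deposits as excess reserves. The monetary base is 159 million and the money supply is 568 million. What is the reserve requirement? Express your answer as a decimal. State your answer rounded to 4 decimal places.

Using m = M/MB = 568/159 ≈ 3.572327. Since m = (1 + c)/(c + rr + e), the denominator satisfies c + rr + e = (1 + c)/m = (1 + 0.2288) / 3.572327 ≈ 0.343977.
With c = 0.2288 and e = 0.0683, the reserve requirement is 0.343977 − 0.2288 − 0.0683 = 0.046877.

0.0469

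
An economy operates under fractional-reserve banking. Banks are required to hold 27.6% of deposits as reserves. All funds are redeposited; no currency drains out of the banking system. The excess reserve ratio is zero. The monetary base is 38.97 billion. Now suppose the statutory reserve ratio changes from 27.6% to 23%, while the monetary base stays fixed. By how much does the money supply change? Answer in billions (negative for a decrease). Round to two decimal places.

28.24 billion

Initially m₁ = 1 / (0.276) ≈ 3.62319, so M₁ = 3.62319 × 38.97 ≈ 141.1957 billion.
After the change m₂ = 1 / (0.23) ≈ 4.34783, so M₂ = 4.34783 × 38.97 ≈ 169.4349 billion.
ΔM = M₂ − M₁ = 169.4349 − 141.1957 = 28.2392 billion.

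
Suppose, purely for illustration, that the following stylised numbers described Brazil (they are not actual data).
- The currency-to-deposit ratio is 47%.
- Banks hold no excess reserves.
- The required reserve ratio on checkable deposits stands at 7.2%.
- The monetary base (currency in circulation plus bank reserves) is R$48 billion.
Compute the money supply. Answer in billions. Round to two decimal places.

The money multiplier is m = (1 + c) / (rr + c) = (1 + 0.47) / (0.072 + 0.47) ≈ 2.71218.
So M = m × MB = 2.71218 × 48 ≈ 130.1846 billion.

R$130.18 billion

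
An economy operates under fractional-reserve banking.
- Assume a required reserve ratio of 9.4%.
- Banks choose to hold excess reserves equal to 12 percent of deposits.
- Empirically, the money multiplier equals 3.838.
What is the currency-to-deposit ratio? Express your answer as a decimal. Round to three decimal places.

0.063

Using m = 3.838. From m = (1 + c)/(c + rr + e), rearranging gives 1 + c = m·(c + rr + e), so c·(1 − m) = m·(rr + e) − 1.
Hence c = [m·(rr + e) − 1]/(1 − m) = [3.838 × (0.094 + 0.12) − 1] / (1 − 3.838) ≈ 0.062956.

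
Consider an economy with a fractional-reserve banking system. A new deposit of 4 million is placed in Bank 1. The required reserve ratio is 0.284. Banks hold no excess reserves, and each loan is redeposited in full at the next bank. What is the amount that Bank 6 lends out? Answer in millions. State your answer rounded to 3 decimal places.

Each bank lends a fraction (1 − rr) = 0.7160 of the deposit it receives, so Bank 6 receives 4·0.7160^5 and lends 4·0.7160^6 ≈ 0.5389 million.

0.539 million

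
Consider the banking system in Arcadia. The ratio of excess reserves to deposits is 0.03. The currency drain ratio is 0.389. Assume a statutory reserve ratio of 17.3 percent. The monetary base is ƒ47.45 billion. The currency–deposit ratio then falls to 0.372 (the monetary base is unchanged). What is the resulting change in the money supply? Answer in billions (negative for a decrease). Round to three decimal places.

ƒ1.889 billion

Initially m₁ = (1 + 0.389) / (0.173 + 0.03 + 0.389) ≈ 2.346284, so M₁ = 2.346284 × 47.45 ≈ 111.3312 billion.
After the change m₂ = (1 + 0.372) / (0.173 + 0.03 + 0.372) ≈ 2.386087, so M₂ = 2.386087 × 47.45 ≈ 113.2198 billion.
ΔM = M₂ − M₁ = 113.2198 − 111.3312 = 1.8886 billion.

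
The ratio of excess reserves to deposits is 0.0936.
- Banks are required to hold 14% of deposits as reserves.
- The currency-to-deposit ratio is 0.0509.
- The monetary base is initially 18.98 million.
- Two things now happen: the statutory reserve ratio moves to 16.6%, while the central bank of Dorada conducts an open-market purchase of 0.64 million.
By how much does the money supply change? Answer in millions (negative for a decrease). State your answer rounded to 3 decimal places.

-3.705 million

Before: m₁ = (1 + 0.0509) / (0.14 + 0.0936 + 0.0509) ≈ 3.693849, MB₁ = 18.98, so M₁ = 3.693849 × 18.98 ≈ 70.1093 million.
After: m₂ = (1 + 0.0509) / (0.166 + 0.0936 + 0.0509) ≈ 3.384541, MB₂ = 18.98 + 0.64 = 19.62, so M₂ = 3.384541 × 19.62 ≈ 66.4047 million.
ΔM = M₂ − M₁ = 66.4047 − 70.1093 = -3.7046 million.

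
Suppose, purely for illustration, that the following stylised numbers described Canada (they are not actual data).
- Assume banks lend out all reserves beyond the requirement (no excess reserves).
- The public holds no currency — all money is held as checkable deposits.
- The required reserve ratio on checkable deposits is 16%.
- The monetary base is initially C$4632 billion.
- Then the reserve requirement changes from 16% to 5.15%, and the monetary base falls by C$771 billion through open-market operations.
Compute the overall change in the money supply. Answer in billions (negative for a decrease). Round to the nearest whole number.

Before: m₁ = 1 / (0.16) = 6.25, MB₁ = 4632, so M₁ = 6.25 × 4632 = 28950 billion.
After: m₂ = 1 / (0.0515) ≈ 19.41748, MB₂ = 4632 − 771 = 3861, so M₂ = 19.41748 × 3861 ≈ 74970.8903 billion.
ΔM = M₂ − M₁ = 74970.8903 − 28950 = 46020.8903 billion.

C$46021 billion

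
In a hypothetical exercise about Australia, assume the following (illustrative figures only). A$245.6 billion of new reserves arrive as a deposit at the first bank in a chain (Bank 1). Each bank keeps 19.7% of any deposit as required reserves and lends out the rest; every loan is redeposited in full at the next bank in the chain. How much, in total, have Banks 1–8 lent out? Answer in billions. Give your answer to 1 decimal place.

A$828.0 billion

Bank i lends (1 − rr)^i of the original deposit: Bank 1 lends 245.6·0.8030 = 197.2168, Bank 2 lends 245.6·0.8030² ≈ 158.3651, and so on.
Summing a geometric series: total = 245.6·[0.8030·(1 − 0.8030^8) / (1 − 0.8030)] ≈ 828.0384 billion.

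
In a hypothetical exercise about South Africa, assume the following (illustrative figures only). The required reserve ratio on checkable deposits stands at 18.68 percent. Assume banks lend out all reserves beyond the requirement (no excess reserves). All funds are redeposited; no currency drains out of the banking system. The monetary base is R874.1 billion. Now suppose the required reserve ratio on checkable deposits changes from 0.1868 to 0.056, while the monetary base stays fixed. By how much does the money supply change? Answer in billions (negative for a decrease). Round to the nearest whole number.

R10930 billion

Initially m₁ = 1 / (0.1868) ≈ 5.3533, so M₁ = 5.3533 × 874.1 ≈ 4679.3195 billion.
After the change m₂ = 1 / (0.056) ≈ 17.8571, so M₂ = 17.8571 × 874.1 ≈ 15608.8911 billion.
ΔM = M₂ − M₁ = 15608.8911 − 4679.3195 = 10929.5716 billion.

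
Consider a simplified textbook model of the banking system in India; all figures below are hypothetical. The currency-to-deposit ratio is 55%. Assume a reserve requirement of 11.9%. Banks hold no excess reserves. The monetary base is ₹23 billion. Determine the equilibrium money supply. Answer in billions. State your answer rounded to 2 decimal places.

The money multiplier is m = (1 + c) / (rr + c) = (1 + 0.55) / (0.119 + 0.55) ≈ 2.31689.
So M = m × MB = 2.31689 × 23 ≈ 53.2885 billion.

₹53.29 billion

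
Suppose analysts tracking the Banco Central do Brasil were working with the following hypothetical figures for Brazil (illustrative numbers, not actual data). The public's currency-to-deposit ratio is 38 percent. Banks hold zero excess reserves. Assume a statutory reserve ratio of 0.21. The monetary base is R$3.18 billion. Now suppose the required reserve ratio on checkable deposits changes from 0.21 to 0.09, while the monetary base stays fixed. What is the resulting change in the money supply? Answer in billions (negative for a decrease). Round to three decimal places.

R$1.899 billion

Initially m₁ = (1 + 0.38) / (0.21 + 0.38) ≈ 2.33898, so M₁ = 2.33898 × 3.18 ≈ 7.438 billion.
After the change m₂ = (1 + 0.38) / (0.09 + 0.38) ≈ 2.93617, so M₂ = 2.93617 × 3.18 ≈ 9.337 billion.
ΔM = M₂ − M₁ = 9.337 − 7.438 = 1.899 billion.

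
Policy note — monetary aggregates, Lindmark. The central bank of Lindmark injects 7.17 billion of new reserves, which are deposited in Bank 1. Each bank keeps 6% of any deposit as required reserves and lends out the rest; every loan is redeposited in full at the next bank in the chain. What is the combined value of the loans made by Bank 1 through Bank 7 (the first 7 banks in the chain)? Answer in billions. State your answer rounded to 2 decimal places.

Bank i lends (1 − rr)^i of the original deposit: Bank 1 lends 7.17·0.9400 = 6.7398, Bank 2 lends 7.17·0.9400² ≈ 6.3354, and so on.
Summing a geometric series: total = 7.17·[0.9400·(1 − 0.9400^7) / (1 − 0.9400)] ≈ 39.4865 billion.

39.49 billion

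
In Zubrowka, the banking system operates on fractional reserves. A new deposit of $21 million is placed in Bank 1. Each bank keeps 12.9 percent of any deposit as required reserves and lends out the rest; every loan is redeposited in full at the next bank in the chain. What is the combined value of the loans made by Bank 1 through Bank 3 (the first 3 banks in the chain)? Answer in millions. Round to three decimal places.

Bank i lends (1 − rr)^i of the original deposit: Bank 1 lends 21·0.8710 = 18.2910, Bank 2 lends 21·0.8710² ≈ 15.9315, and so on.
Summing a geometric series: total = 21·[0.8710·(1 − 0.8710^3) / (1 − 0.8710)] ≈ 48.0988 million.

$48.099 million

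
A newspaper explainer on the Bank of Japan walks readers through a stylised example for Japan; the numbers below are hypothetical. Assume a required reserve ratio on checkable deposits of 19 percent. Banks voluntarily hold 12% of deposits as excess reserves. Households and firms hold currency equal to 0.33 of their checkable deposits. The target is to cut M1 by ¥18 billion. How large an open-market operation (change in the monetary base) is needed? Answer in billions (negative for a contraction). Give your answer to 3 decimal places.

-8.662 billion

The money multiplier is m = (1 + c) / (rr + e + c) = (1 + 0.33) / (0.19 + 0.12 + 0.33) = 2.078125.
ΔMB = ΔM / m = (−18) / 2.078125 ≈ -8.6617 billion.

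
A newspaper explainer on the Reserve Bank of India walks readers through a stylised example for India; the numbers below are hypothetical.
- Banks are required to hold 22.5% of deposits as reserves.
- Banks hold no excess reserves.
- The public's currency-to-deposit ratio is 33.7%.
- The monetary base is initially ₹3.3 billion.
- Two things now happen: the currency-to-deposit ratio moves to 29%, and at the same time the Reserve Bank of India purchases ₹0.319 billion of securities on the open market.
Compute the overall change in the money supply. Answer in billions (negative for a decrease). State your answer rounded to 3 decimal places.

Before: m₁ = (1 + 0.337) / (0.225 + 0.337) ≈ 2.37900, MB₁ = 3.3, so M₁ = 2.37900 × 3.3 = 7.8507 billion.
After: m₂ = (1 + 0.29) / (0.225 + 0.29) ≈ 2.50485, MB₂ = 3.3 + 0.319 = 3.619, so M₂ = 2.50485 × 3.619 ≈ 9.0651 billion.
ΔM = M₂ − M₁ = 9.0651 − 7.8507 = 1.2144 billion.

₹1.214 billion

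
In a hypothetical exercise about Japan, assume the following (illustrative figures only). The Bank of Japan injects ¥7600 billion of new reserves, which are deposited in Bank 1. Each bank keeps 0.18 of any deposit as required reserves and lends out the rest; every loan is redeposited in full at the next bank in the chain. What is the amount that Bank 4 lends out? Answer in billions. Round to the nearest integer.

¥3436 billion

Each bank lends a fraction (1 − rr) = 0.8200 of the deposit it receives, so Bank 4 receives 7600·0.8200^3 and lends 7600·0.8200^4 ≈ 3436.1254 billion.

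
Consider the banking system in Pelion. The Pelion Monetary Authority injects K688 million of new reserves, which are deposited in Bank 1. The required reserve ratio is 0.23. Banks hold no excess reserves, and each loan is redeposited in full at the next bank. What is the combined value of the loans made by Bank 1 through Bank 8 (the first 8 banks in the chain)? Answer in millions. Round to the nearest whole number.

Bank i lends (1 − rr)^i of the original deposit: Bank 1 lends 688·0.7700 = 529.7600, Bank 2 lends 688·0.7700² = 407.9152, and so on.
Summing a geometric series: total = 688·[0.7700·(1 − 0.7700^8) / (1 − 0.7700)] ≈ 2018.6767 million.

K2019 million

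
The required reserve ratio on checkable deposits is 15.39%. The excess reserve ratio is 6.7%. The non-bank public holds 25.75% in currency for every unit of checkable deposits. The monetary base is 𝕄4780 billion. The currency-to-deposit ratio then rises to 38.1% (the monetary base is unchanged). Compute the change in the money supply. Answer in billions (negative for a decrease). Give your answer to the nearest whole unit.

Initially m₁ = (1 + 0.2575) / (0.1539 + 0.067 + 0.2575) ≈ 2.62855, so M₁ = 2.62855 × 4780 = 12564.469 billion.
After the change m₂ = (1 + 0.381) / (0.1539 + 0.067 + 0.381) ≈ 2.29440, so M₂ = 2.29440 × 4780 = 10967.232 billion.
ΔM = M₂ − M₁ = 10967.232 − 12564.469 = -1597.237 billion.

-1597 billion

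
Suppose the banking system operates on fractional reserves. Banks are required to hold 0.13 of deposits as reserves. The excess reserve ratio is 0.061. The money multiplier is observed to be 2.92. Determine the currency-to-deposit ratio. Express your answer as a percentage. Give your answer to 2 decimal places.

23.04%

Using m = 2.92. From m = (1 + c)/(c + rr + e), rearranging gives 1 + c = m·(c + rr + e), so c·(1 − m) = m·(rr + e) − 1.
Hence c = [m·(rr + e) − 1]/(1 − m) = [2.92 × (0.13 + 0.061) − 1] / (1 − 2.92) ≈ 0.230354.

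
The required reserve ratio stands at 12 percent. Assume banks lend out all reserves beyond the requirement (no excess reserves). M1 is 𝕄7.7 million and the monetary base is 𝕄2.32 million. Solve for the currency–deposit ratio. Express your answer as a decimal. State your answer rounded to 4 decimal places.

0.2595

Using m = M/MB = 7.7/2.32 ≈ 3.318966. From m = (1 + c)/(c + rr + e), rearranging gives 1 + c = m·(c + rr + e), so c·(1 − m) = m·(rr + e) − 1.
Hence c = [m·(rr + e) − 1]/(1 − m) = [3.318966 × (0.12 + 0) − 1] / (1 − 3.318966) ≈ 0.259479.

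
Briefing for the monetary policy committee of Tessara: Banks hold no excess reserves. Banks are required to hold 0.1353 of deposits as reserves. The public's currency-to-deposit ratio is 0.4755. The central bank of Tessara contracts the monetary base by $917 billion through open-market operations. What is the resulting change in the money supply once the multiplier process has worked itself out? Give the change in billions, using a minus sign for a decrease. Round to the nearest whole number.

-2215 billion

The money multiplier is m = (1 + c) / (rr + c) = (1 + 0.4755) / (0.1353 + 0.4755) ≈ 2.4157.
The sale removes 917 billion of base, so ΔM = m × ΔMB = 2.4157 × (−917) = -2215.1969 billion.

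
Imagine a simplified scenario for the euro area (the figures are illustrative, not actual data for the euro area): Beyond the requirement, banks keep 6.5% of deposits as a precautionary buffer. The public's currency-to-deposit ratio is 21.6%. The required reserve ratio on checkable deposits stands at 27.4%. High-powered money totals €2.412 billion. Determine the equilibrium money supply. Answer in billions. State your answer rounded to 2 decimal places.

The money multiplier is m = (1 + c) / (rr + e + c) = (1 + 0.216) / (0.274 + 0.065 + 0.216) ≈ 2.1910.
So M = m × MB = 2.1910 × 2.412 ≈ 5.2847 billion.

€5.28 billion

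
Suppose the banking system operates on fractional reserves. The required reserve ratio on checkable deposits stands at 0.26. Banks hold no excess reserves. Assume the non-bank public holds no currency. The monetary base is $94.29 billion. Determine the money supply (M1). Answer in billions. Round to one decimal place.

With no currency drain or excess reserves, the money multiplier is m = 1/rr = 1/0.26 ≈ 3.8462.
Money supply M = m × MB = 3.8462 × 94.29 ≈ 362.6582 billion.

$362.7 billion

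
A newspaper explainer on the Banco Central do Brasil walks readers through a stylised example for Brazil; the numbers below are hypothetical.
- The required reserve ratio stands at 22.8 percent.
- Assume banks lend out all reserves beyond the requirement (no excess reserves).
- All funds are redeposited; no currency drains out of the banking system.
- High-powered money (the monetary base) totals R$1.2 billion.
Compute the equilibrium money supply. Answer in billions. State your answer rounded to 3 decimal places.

R$5.263 billion

With no currency drain or excess reserves, the money multiplier is m = 1/rr = 1/0.228 ≈ 4.38596.
Money supply M = m × MB = 4.38596 × 1.2 ≈ 5.2632 billion.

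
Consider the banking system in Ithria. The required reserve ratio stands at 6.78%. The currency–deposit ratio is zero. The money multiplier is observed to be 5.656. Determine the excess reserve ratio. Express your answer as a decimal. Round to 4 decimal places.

Using m = 5.656. Since m = (1 + c)/(c + rr + e), the denominator satisfies c + rr + e = (1 + c)/m = (1 + 0) / 5.656 ≈ 0.176803.
With c = 0 and rr = 0.0678, the excess reserve ratio is 0.176803 − 0 − 0.0678 = 0.109003.

0.1090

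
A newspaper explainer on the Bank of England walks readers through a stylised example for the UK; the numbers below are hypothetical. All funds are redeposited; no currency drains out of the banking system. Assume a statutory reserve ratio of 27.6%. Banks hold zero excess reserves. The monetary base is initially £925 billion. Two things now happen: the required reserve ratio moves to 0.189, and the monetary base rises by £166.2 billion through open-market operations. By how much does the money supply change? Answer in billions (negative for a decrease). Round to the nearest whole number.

Before: m₁ = 1 / (0.276) ≈ 3.62319, MB₁ = 925, so M₁ = 3.62319 × 925 ≈ 3351.4507 billion.
After: m₂ = 1 / (0.189) ≈ 5.29101, MB₂ = 925 + 166.2 = 1091.2, so M₂ = 5.29101 × 1091.2 ≈ 5773.5501 billion.
ΔM = M₂ − M₁ = 5773.5501 − 3351.4507 = 2422.0994 billion.

£2422 billion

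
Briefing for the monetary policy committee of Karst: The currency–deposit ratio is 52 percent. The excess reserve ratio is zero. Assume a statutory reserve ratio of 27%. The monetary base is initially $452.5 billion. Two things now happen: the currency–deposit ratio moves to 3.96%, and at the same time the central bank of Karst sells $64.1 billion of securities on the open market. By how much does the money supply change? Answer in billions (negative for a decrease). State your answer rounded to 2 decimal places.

$433.57 billion

Before: m₁ = (1 + 0.52) / (0.27 + 0.52) ≈ 1.924051, MB₁ = 452.5, so M₁ = 1.924051 × 452.5 ≈ 870.6331 billion.
After: m₂ = (1 + 0.0396) / (0.27 + 0.0396) ≈ 3.357881, MB₂ = 452.5 − 64.1 = 388.4, so M₂ = 3.357881 × 388.4 ≈ 1304.201 billion.
ΔM = M₂ − M₁ = 1304.201 − 870.6331 = 433.5679 billion.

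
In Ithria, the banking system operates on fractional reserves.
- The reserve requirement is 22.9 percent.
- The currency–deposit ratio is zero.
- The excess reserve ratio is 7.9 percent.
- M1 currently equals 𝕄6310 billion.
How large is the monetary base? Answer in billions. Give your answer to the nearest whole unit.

𝕄1943 billion

The money multiplier is m = 1 / (rr + e) = 1 / (0.229 + 0.079) ≈ 3.24675.
MB = M / m = 6310 / 3.24675 ≈ 1943.4819 billion.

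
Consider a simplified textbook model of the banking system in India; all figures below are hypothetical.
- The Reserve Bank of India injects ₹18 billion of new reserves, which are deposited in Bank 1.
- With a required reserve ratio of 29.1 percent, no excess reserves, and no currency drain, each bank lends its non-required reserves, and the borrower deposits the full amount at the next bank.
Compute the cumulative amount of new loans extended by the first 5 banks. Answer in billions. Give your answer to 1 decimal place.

₹36.0 billion

Bank i lends (1 − rr)^i of the original deposit: Bank 1 lends 18·0.7090 = 12.7620, Bank 2 lends 18·0.7090² ≈ 9.0483, and so on.
Summing a geometric series: total = 18·[0.7090·(1 − 0.7090^5) / (1 − 0.7090)] ≈ 35.9987 billion.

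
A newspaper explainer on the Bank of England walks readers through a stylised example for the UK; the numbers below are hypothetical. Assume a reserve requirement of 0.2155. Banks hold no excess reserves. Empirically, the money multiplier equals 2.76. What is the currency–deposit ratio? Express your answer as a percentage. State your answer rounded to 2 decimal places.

Using m = 2.76. From m = (1 + c)/(c + rr + e), rearranging gives 1 + c = m·(c + rr + e), so c·(1 − m) = m·(rr + e) − 1.
Hence c = [m·(rr + e) − 1]/(1 − m) = [2.76 × (0.2155 + 0) − 1] / (1 − 2.76) ≈ 0.230239.

23.02%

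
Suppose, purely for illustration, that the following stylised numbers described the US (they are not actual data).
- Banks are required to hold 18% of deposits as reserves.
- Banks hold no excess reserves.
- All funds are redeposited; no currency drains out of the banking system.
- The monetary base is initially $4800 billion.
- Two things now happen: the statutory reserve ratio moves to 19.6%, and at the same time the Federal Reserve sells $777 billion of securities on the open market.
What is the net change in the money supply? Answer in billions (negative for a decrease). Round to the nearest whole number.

Before: m₁ = 1 / (0.18) ≈ 5.55556, MB₁ = 4800, so M₁ = 5.55556 × 4800 = 26666.688 billion.
After: m₂ = 1 / (0.196) ≈ 5.10204, MB₂ = 4800 − 777 = 4023, so M₂ = 5.10204 × 4023 ≈ 20525.5069 billion.
ΔM = M₂ − M₁ = 20525.5069 − 26666.688 = -6141.1811 billion.

-6141 billion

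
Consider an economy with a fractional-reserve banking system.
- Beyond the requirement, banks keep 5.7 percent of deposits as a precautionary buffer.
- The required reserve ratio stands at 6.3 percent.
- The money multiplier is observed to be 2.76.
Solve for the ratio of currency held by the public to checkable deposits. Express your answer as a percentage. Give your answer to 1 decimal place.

Using m = 2.76. From m = (1 + c)/(c + rr + e), rearranging gives 1 + c = m·(c + rr + e), so c·(1 − m) = m·(rr + e) − 1.
Hence c = [m·(rr + e) − 1]/(1 − m) = [2.76 × (0.063 + 0.057) − 1] / (1 − 2.76) = 0.380000.

38.0%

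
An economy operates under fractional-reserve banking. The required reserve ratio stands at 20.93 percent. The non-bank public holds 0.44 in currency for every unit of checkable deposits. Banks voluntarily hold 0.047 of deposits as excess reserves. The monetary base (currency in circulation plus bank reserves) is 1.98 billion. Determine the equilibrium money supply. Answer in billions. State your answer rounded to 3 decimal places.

The money multiplier is m = (1 + c) / (rr + e + c) = (1 + 0.44) / (0.2093 + 0.047 + 0.44) ≈ 2.06807.
So M = m × MB = 2.06807 × 1.98 ≈ 4.0948 billion.

4.095 billion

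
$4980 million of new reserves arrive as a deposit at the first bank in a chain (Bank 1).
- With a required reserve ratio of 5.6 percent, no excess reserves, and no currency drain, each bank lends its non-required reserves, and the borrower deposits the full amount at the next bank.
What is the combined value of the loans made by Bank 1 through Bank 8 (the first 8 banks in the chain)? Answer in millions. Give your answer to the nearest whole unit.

$31008 million

Bank i lends (1 − rr)^i of the original deposit: Bank 1 lends 4980·0.9440 = 4701.1200, Bank 2 lends 4980·0.9440² ≈ 4437.8573, and so on.
Summing a geometric series: total = 4980·[0.9440·(1 − 0.9440^8) / (1 − 0.9440)] ≈ 31007.9220 million.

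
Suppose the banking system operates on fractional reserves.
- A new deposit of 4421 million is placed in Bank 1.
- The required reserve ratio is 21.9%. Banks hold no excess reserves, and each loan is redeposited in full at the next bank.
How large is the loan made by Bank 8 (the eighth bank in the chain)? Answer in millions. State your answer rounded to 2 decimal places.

Each bank lends a fraction (1 − rr) = 0.7810 of the deposit it receives, so Bank 8 receives 4421·0.7810^7 and lends 4421·0.7810^8 ≈ 611.9681 million.

611.97 million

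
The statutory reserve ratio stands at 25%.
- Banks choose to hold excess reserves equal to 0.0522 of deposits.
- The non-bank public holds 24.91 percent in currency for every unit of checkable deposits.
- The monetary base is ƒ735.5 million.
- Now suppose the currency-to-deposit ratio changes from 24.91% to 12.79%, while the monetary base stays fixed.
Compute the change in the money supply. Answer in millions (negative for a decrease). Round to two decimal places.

Initially m₁ = (1 + 0.2491) / (0.25 + 0.0522 + 0.2491) ≈ 2.265736, so M₁ = 2.265736 × 735.5 ≈ 1666.4488 million.
After the change m₂ = (1 + 0.1279) / (0.25 + 0.0522 + 0.1279) ≈ 2.622413, so M₂ = 2.622413 × 735.5 ≈ 1928.7848 million.
ΔM = M₂ − M₁ = 1928.7848 − 1666.4488 = 262.336 million.

ƒ262.34 million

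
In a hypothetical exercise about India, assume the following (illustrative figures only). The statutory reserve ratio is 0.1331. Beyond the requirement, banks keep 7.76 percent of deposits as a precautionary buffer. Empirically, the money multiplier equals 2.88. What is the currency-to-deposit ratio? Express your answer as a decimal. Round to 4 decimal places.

Using m = 2.88. From m = (1 + c)/(c + rr + e), rearranging gives 1 + c = m·(c + rr + e), so c·(1 − m) = m·(rr + e) − 1.
Hence c = [m·(rr + e) − 1]/(1 − m) = [2.88 × (0.1331 + 0.0776) − 1] / (1 − 2.88) ≈ 0.209140.

0.2091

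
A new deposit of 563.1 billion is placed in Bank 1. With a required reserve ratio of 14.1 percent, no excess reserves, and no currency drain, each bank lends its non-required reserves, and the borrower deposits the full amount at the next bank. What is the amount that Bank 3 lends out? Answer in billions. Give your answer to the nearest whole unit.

Each bank lends a fraction (1 − rr) = 0.8590 of the deposit it receives, so Bank 3 receives 563.1·0.8590^2 and lends 563.1·0.8590^3 ≈ 356.9152 billion.

357 billion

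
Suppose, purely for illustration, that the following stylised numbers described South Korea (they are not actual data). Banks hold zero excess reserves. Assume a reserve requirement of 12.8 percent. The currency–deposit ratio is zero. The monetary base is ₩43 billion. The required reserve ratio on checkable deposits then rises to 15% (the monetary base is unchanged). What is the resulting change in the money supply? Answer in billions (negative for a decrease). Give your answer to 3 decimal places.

Initially m₁ = 1 / (0.128) = 7.812500, so M₁ = 7.812500 × 43 = 335.9375 billion.
After the change m₂ = 1 / (0.15) ≈ 6.666667, so M₂ = 6.666667 × 43 ≈ 286.6667 billion.
ΔM = M₂ − M₁ = 286.6667 − 335.9375 = -49.2708 billion.

-49.271 billion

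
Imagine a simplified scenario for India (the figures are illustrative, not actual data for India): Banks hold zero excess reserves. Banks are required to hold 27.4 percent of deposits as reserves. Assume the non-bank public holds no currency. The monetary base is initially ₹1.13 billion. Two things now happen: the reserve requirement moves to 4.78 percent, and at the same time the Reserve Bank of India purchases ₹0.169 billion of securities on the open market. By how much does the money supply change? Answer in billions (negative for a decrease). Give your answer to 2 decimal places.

Before: m₁ = 1 / (0.274) ≈ 3.6496, MB₁ = 1.13, so M₁ = 3.6496 × 1.13 ≈ 4.124 billion.
After: m₂ = 1 / (0.0478) ≈ 20.9205, MB₂ = 1.13 + 0.169 = 1.299, so M₂ = 20.9205 × 1.299 ≈ 27.1757 billion.
ΔM = M₂ − M₁ = 27.1757 − 4.124 = 23.0517 billion.

₹23.05 billion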